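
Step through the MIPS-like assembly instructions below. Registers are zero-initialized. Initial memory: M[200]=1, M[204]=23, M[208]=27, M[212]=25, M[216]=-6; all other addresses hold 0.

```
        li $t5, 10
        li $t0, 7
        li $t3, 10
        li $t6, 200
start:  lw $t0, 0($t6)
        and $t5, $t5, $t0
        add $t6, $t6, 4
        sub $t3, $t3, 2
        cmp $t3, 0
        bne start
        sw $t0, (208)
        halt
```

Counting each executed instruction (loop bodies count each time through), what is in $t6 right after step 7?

$t5=10
$t0=7
$t3=10
$t6=200
$t0=M[200]=1
$t5=10&1=0
$t6=200+4=204
After step 7: $t6 = 204.

204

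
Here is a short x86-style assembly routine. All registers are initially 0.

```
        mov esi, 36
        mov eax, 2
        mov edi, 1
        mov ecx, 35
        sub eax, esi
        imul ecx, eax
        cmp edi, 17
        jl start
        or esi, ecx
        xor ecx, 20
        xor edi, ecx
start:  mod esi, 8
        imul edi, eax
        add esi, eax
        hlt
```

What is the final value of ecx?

after mov esi, 36: esi=36
after mov eax, 2: eax=2
after mov edi, 1: edi=1
after mov ecx, 35: ecx=35
after sub eax, esi: eax=2-36=-34
after imul ecx, eax: ecx=35*(-34)=-1190
cmp edi, 17  (cmp 1,17)
jl start: taken
after mod esi, 8: esi=36%8=4
after imul edi, eax: edi=1*(-34)=-34
after add esi, eax: esi=4+(-34)=-30
halt.

-1190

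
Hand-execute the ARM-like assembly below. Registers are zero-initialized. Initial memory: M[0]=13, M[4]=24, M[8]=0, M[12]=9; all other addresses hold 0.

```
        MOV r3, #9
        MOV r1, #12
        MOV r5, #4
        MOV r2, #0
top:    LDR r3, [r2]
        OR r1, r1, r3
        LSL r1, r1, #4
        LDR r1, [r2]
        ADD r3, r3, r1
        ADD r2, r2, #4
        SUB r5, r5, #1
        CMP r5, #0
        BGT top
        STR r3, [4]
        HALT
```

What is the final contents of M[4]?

r3=9
r1=12
r5=4
r2=0
r3=M[0]=13
r1=12|13=13
r1=13<<4=208
r1=M[0]=13
r3=13+13=26
r2=0+4=4
r5=4-1=3
CMP r5, #0  (cmp 3,0)
BGT top: taken
r3=M[4]=24
r1=13|24=29
r1=29<<4=464
r1=M[4]=24
r3=24+24=48
r2=4+4=8
r5=3-1=2
CMP r5, #0  (cmp 2,0)
BGT top: taken
r3=M[8]=0
r1=24|0=24
r1=24<<4=384
r1=M[8]=0
r3=0+0=0
r2=8+4=12
r5=2-1=1
CMP r5, #0  (cmp 1,0)
BGT top: taken
r3=M[12]=9
r1=0|9=9
r1=9<<4=144
r1=M[12]=9
r3=9+9=18
r2=12+4=16
r5=1-1=0
CMP r5, #0  (cmp 0,0)
BGT top: not taken
STR r3, [4] → M[4]=18
halt.

18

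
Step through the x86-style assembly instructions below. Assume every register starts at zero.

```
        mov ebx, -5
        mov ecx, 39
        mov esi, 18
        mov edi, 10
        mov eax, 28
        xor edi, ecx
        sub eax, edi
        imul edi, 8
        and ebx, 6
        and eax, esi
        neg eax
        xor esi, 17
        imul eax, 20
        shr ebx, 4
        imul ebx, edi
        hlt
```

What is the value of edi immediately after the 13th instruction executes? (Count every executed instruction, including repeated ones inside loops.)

after mov ebx, -5: ebx=-5
after mov ecx, 39: ecx=39
after mov esi, 18: esi=18
after mov edi, 10: edi=10
after mov eax, 28: eax=28
after xor edi, ecx: edi=10^39=45
after sub eax, edi: eax=28-45=-17
after imul edi, 8: edi=45*8=360
after and ebx, 6: ebx=(-5)&6=2
after and eax, esi: eax=(-17)&18=2
after neg eax: eax=-(2)=-2
after xor esi, 17: esi=18^17=3
after imul eax, 20: eax=(-2)*20=-40
After step 13: edi = 360.

360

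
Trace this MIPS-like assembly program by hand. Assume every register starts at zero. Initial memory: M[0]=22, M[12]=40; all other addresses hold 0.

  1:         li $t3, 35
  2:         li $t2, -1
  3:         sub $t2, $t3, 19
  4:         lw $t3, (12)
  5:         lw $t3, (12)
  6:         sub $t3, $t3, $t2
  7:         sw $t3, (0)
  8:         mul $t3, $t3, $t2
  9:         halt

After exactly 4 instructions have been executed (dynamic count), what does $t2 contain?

16

after li $t3, 35: $t3=35
after li $t2, -1: $t2=-1
after sub $t2, $t3, 19: $t2=35-19=16
after lw $t3, (12): $t3=M[12]=40
After step 4: $t2 = 16.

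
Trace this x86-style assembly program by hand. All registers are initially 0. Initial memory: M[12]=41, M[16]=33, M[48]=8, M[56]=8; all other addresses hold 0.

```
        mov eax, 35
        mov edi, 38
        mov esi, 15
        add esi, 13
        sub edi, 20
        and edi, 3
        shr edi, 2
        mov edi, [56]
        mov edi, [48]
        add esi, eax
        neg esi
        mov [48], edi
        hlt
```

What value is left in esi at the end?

-63

mov eax, 35 → eax=35
mov edi, 38 → edi=38
mov esi, 15 → esi=15
add esi, 13 → esi=15+13=28
sub edi, 20 → edi=38-20=18
and edi, 3 → edi=18&3=2
shr edi, 2 → edi=2>>2=0
mov edi, [56] → edi=M[56]=8
mov edi, [48] → edi=M[48]=8
add esi, eax → esi=28+35=63
neg esi → esi=-(63)=-63
mov [48], edi → M[48]=8
halt.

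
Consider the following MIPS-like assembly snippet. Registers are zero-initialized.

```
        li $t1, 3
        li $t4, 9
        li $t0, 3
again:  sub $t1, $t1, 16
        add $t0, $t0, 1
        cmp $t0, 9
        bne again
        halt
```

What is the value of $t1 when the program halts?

-93

after li $t1, 3: $t1=3
after li $t4, 9: $t4=9
after li $t0, 3: $t0=3
after sub $t1, $t1, 16: $t1=3-16=-13
after add $t0, $t0, 1: $t0=3+1=4
cmp $t0, 9  (cmp 4,9)
bne again: taken
after sub $t1, $t1, 16: $t1=(-13)-16=-29
after add $t0, $t0, 1: $t0=4+1=5
cmp $t0, 9  (cmp 5,9)
bne again: taken
after sub $t1, $t1, 16: $t1=(-29)-16=-45
after add $t0, $t0, 1: $t0=5+1=6
cmp $t0, 9  (cmp 6,9)
bne again: taken
after sub $t1, $t1, 16: $t1=(-45)-16=-61
after add $t0, $t0, 1: $t0=6+1=7
cmp $t0, 9  (cmp 7,9)
bne again: taken
after sub $t1, $t1, 16: $t1=(-61)-16=-77
after add $t0, $t0, 1: $t0=7+1=8
cmp $t0, 9  (cmp 8,9)
bne again: taken
after sub $t1, $t1, 16: $t1=(-77)-16=-93
after add $t0, $t0, 1: $t0=8+1=9
cmp $t0, 9  (cmp 9,9)
bne again: not taken
halt.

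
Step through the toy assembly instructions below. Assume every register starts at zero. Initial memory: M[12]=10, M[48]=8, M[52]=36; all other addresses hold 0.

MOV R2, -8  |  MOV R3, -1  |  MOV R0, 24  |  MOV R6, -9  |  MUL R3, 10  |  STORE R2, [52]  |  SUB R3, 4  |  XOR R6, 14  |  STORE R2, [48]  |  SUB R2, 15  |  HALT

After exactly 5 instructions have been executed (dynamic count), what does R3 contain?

MOV R2, -8 → R2=-8
MOV R3, -1 → R3=-1
MOV R0, 24 → R0=24
MOV R6, -9 → R6=-9
MUL R3, 10 → R3=(-1)*10=-10
After step 5: R3 = -10.

-10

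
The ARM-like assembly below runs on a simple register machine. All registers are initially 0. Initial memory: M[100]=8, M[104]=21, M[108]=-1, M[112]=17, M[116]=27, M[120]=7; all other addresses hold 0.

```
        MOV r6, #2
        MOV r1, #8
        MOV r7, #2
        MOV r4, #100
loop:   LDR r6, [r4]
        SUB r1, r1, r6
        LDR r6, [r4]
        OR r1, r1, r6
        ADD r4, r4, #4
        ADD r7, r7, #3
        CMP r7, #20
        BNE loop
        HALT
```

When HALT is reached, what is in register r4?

124

after MOV r6, #2: r6=2
after MOV r1, #8: r1=8
after MOV r7, #2: r7=2
after MOV r4, #100: r4=100
after LDR r6, [r4]: r6=M[100]=8
after SUB r1, r1, r6: r1=8-8=0
after LDR r6, [r4]: r6=M[100]=8
after OR r1, r1, r6: r1=0|8=8
after ADD r4, r4, #4: r4=100+4=104
after ADD r7, r7, #3: r7=2+3=5
CMP r7, #20  (cmp 5,20)
BNE loop: taken
after LDR r6, [r4]: r6=M[104]=21
after SUB r1, r1, r6: r1=8-21=-13
after LDR r6, [r4]: r6=M[104]=21
after OR r1, r1, r6: r1=(-13)|21=-9
after ADD r4, r4, #4: r4=104+4=108
after ADD r7, r7, #3: r7=5+3=8
CMP r7, #20  (cmp 8,20)
BNE loop: taken
after LDR r6, [r4]: r6=M[108]=-1
after SUB r1, r1, r6: r1=(-9)-(-1)=-8
after LDR r6, [r4]: r6=M[108]=-1
after OR r1, r1, r6: r1=(-8)|(-1)=-1
after ADD r4, r4, #4: r4=108+4=112
after ADD r7, r7, #3: r7=8+3=11
CMP r7, #20  (cmp 11,20)
BNE loop: taken
after LDR r6, [r4]: r6=M[112]=17
after SUB r1, r1, r6: r1=(-1)-17=-18
after LDR r6, [r4]: r6=M[112]=17
after OR r1, r1, r6: r1=(-18)|17=-1
after ADD r4, r4, #4: r4=112+4=116
after ADD r7, r7, #3: r7=11+3=14
CMP r7, #20  (cmp 14,20)
BNE loop: taken
after LDR r6, [r4]: r6=M[116]=27
after SUB r1, r1, r6: r1=(-1)-27=-28
after LDR r6, [r4]: r6=M[116]=27
after OR r1, r1, r6: r1=(-28)|27=-1
after ADD r4, r4, #4: r4=116+4=120
after ADD r7, r7, #3: r7=14+3=17
CMP r7, #20  (cmp 17,20)
BNE loop: taken
after LDR r6, [r4]: r6=M[120]=7
after SUB r1, r1, r6: r1=(-1)-7=-8
after LDR r6, [r4]: r6=M[120]=7
after OR r1, r1, r6: r1=(-8)|7=-1
after ADD r4, r4, #4: r4=120+4=124
after ADD r7, r7, #3: r7=17+3=20
CMP r7, #20  (cmp 20,20)
BNE loop: not taken
halt.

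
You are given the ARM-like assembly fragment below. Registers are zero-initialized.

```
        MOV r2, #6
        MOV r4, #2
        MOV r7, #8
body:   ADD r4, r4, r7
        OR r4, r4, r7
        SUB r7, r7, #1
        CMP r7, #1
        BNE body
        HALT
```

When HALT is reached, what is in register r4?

55

MOV r2, #6 → r2=6
MOV r4, #2 → r4=2
MOV r7, #8 → r7=8
ADD r4, r4, r7 → r4=2+8=10
OR r4, r4, r7 → r4=10|8=10
SUB r7, r7, #1 → r7=8-1=7
CMP r7, #1  (cmp 7,1)
BNE body: taken
ADD r4, r4, r7 → r4=10+7=17
OR r4, r4, r7 → r4=17|7=23
SUB r7, r7, #1 → r7=7-1=6
CMP r7, #1  (cmp 6,1)
BNE body: taken
ADD r4, r4, r7 → r4=23+6=29
OR r4, r4, r7 → r4=29|6=31
SUB r7, r7, #1 → r7=6-1=5
CMP r7, #1  (cmp 5,1)
BNE body: taken
ADD r4, r4, r7 → r4=31+5=36
OR r4, r4, r7 → r4=36|5=37
SUB r7, r7, #1 → r7=5-1=4
CMP r7, #1  (cmp 4,1)
BNE body: taken
ADD r4, r4, r7 → r4=37+4=41
OR r4, r4, r7 → r4=41|4=45
SUB r7, r7, #1 → r7=4-1=3
CMP r7, #1  (cmp 3,1)
BNE body: taken
ADD r4, r4, r7 → r4=45+3=48
OR r4, r4, r7 → r4=48|3=51
SUB r7, r7, #1 → r7=3-1=2
CMP r7, #1  (cmp 2,1)
BNE body: taken
ADD r4, r4, r7 → r4=51+2=53
OR r4, r4, r7 → r4=53|2=55
SUB r7, r7, #1 → r7=2-1=1
CMP r7, #1  (cmp 1,1)
BNE body: not taken
halt.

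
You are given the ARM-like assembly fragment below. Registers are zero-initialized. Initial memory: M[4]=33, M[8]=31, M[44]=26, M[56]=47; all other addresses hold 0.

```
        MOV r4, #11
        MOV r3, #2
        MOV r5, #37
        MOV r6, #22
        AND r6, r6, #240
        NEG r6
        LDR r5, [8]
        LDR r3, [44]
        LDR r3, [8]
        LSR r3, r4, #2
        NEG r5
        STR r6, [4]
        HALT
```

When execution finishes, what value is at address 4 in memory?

-16

after MOV r4, #11: r4=11
after MOV r3, #2: r3=2
after MOV r5, #37: r5=37
after MOV r6, #22: r6=22
after AND r6, r6, #240: r6=22&240=16
after NEG r6: r6=-(16)=-16
after LDR r5, [8]: r5=M[8]=31
after LDR r3, [44]: r3=M[44]=26
after LDR r3, [8]: r3=M[8]=31
after LSR r3, r4, #2: r3=11>>2=2
after NEG r5: r5=-(31)=-31
STR r6, [4] → M[4]=-16
halt.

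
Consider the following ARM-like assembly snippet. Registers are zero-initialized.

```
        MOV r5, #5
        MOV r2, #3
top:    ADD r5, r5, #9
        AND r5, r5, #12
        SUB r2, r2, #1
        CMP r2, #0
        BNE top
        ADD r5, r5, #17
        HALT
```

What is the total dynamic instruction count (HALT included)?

19

after MOV r5, #5: r5=5
after MOV r2, #3: r2=3
after ADD r5, r5, #9: r5=5+9=14
after AND r5, r5, #12: r5=14&12=12
after SUB r2, r2, #1: r2=3-1=2
CMP r2, #0  (cmp 2,0)
BNE top: taken
after ADD r5, r5, #9: r5=12+9=21
after AND r5, r5, #12: r5=21&12=4
after SUB r2, r2, #1: r2=2-1=1
CMP r2, #0  (cmp 1,0)
BNE top: taken
after ADD r5, r5, #9: r5=4+9=13
after AND r5, r5, #12: r5=13&12=12
after SUB r2, r2, #1: r2=1-1=0
CMP r2, #0  (cmp 0,0)
BNE top: not taken
after ADD r5, r5, #17: r5=12+17=29
halt.
Total executed instructions: 19.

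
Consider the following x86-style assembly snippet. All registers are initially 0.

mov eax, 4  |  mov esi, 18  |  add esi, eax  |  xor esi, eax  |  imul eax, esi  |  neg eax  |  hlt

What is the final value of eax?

eax=4
esi=18
esi=18+4=22
esi=22^4=18
eax=4*18=72
eax=-(72)=-72
halt.

-72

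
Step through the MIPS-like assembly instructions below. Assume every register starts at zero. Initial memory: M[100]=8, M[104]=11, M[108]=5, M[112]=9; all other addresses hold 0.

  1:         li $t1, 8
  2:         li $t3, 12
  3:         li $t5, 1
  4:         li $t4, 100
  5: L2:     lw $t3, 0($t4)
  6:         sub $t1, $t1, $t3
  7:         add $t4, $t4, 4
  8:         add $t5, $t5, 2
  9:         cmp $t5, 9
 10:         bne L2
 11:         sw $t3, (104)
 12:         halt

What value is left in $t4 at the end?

116

li $t1, 8 → $t1=8
li $t3, 12 → $t3=12
li $t5, 1 → $t5=1
li $t4, 100 → $t4=100
lw $t3, 0($t4) → $t3=M[100]=8
sub $t1, $t1, $t3 → $t1=8-8=0
add $t4, $t4, 4 → $t4=100+4=104
add $t5, $t5, 2 → $t5=1+2=3
cmp $t5, 9  (cmp 3,9)
bne L2: taken
lw $t3, 0($t4) → $t3=M[104]=11
sub $t1, $t1, $t3 → $t1=0-11=-11
add $t4, $t4, 4 → $t4=104+4=108
add $t5, $t5, 2 → $t5=3+2=5
cmp $t5, 9  (cmp 5,9)
bne L2: taken
lw $t3, 0($t4) → $t3=M[108]=5
sub $t1, $t1, $t3 → $t1=(-11)-5=-16
add $t4, $t4, 4 → $t4=108+4=112
add $t5, $t5, 2 → $t5=5+2=7
cmp $t5, 9  (cmp 7,9)
bne L2: taken
lw $t3, 0($t4) → $t3=M[112]=9
sub $t1, $t1, $t3 → $t1=(-16)-9=-25
add $t4, $t4, 4 → $t4=112+4=116
add $t5, $t5, 2 → $t5=7+2=9
cmp $t5, 9  (cmp 9,9)
bne L2: not taken
sw $t3, (104) → M[104]=9
halt.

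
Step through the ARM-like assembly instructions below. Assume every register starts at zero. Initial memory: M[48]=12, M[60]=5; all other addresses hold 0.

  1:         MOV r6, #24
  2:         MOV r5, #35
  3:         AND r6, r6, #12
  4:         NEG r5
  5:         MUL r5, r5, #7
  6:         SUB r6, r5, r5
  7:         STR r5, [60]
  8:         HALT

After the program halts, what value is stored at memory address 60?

-245

r6=24
r5=35
r6=24&12=8
r5=-(35)=-35
r5=(-35)*7=-245
r6=(-245)-(-245)=0
STR r5, [60] → M[60]=-245
halt.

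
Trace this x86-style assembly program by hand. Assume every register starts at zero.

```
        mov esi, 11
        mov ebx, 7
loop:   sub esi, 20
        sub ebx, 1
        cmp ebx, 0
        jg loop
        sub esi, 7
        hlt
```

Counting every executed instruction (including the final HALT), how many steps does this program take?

after mov esi, 11: esi=11
after mov ebx, 7: ebx=7
after sub esi, 20: esi=11-20=-9
after sub ebx, 1: ebx=7-1=6
cmp ebx, 0  (cmp 6,0)
jg loop: taken
after sub esi, 20: esi=(-9)-20=-29
after sub ebx, 1: ebx=6-1=5
cmp ebx, 0  (cmp 5,0)
jg loop: taken
after sub esi, 20: esi=(-29)-20=-49
after sub ebx, 1: ebx=5-1=4
cmp ebx, 0  (cmp 4,0)
jg loop: taken
after sub esi, 20: esi=(-49)-20=-69
after sub ebx, 1: ebx=4-1=3
cmp ebx, 0  (cmp 3,0)
jg loop: taken
after sub esi, 20: esi=(-69)-20=-89
after sub ebx, 1: ebx=3-1=2
cmp ebx, 0  (cmp 2,0)
jg loop: taken
after sub esi, 20: esi=(-89)-20=-109
after sub ebx, 1: ebx=2-1=1
cmp ebx, 0  (cmp 1,0)
jg loop: taken
after sub esi, 20: esi=(-109)-20=-129
after sub ebx, 1: ebx=1-1=0
cmp ebx, 0  (cmp 0,0)
jg loop: not taken
after sub esi, 7: esi=(-129)-7=-136
halt.
Total executed instructions: 32.

32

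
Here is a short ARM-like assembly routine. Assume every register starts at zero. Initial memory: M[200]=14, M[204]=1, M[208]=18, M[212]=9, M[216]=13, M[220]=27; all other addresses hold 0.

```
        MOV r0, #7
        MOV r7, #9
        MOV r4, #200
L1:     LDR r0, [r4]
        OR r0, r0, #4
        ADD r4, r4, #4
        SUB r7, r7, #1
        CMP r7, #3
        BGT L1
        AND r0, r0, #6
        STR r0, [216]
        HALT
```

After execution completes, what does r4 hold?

224

r0=7
r7=9
r4=200
r0=M[200]=14
r0=14|4=14
r4=200+4=204
r7=9-1=8
CMP r7, #3  (cmp 8,3)
BGT L1: taken
r0=M[204]=1
r0=1|4=5
r4=204+4=208
r7=8-1=7
CMP r7, #3  (cmp 7,3)
BGT L1: taken
r0=M[208]=18
r0=18|4=22
r4=208+4=212
r7=7-1=6
CMP r7, #3  (cmp 6,3)
BGT L1: taken
r0=M[212]=9
r0=9|4=13
r4=212+4=216
r7=6-1=5
CMP r7, #3  (cmp 5,3)
BGT L1: taken
r0=M[216]=13
r0=13|4=13
r4=216+4=220
r7=5-1=4
CMP r7, #3  (cmp 4,3)
BGT L1: taken
r0=M[220]=27
r0=27|4=31
r4=220+4=224
r7=4-1=3
CMP r7, #3  (cmp 3,3)
BGT L1: not taken
r0=31&6=6
STR r0, [216] → M[216]=6
halt.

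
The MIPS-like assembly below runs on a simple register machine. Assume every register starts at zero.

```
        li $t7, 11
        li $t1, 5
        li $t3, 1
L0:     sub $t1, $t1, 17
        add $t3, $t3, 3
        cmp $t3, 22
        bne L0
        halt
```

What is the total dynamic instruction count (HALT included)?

32

after li $t7, 11: $t7=11
after li $t1, 5: $t1=5
after li $t3, 1: $t3=1
after sub $t1, $t1, 17: $t1=5-17=-12
after add $t3, $t3, 3: $t3=1+3=4
cmp $t3, 22  (cmp 4,22)
bne L0: taken
after sub $t1, $t1, 17: $t1=(-12)-17=-29
after add $t3, $t3, 3: $t3=4+3=7
cmp $t3, 22  (cmp 7,22)
bne L0: taken
after sub $t1, $t1, 17: $t1=(-29)-17=-46
after add $t3, $t3, 3: $t3=7+3=10
cmp $t3, 22  (cmp 10,22)
bne L0: taken
after sub $t1, $t1, 17: $t1=(-46)-17=-63
after add $t3, $t3, 3: $t3=10+3=13
cmp $t3, 22  (cmp 13,22)
bne L0: taken
after sub $t1, $t1, 17: $t1=(-63)-17=-80
after add $t3, $t3, 3: $t3=13+3=16
cmp $t3, 22  (cmp 16,22)
bne L0: taken
after sub $t1, $t1, 17: $t1=(-80)-17=-97
after add $t3, $t3, 3: $t3=16+3=19
cmp $t3, 22  (cmp 19,22)
bne L0: taken
after sub $t1, $t1, 17: $t1=(-97)-17=-114
after add $t3, $t3, 3: $t3=19+3=22
cmp $t3, 22  (cmp 22,22)
bne L0: not taken
halt.
Total executed instructions: 32.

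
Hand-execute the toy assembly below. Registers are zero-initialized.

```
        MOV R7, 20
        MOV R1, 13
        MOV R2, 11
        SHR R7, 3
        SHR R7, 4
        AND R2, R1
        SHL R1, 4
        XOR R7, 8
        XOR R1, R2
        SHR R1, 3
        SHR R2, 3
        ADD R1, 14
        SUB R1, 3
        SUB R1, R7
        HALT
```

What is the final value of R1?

30

MOV R7, 20 → R7=20
MOV R1, 13 → R1=13
MOV R2, 11 → R2=11
SHR R7, 3 → R7=20>>3=2
SHR R7, 4 → R7=2>>4=0
AND R2, R1 → R2=11&13=9
SHL R1, 4 → R1=13<<4=208
XOR R7, 8 → R7=0^8=8
XOR R1, R2 → R1=208^9=217
SHR R1, 3 → R1=217>>3=27
SHR R2, 3 → R2=9>>3=1
ADD R1, 14 → R1=27+14=41
SUB R1, 3 → R1=41-3=38
SUB R1, R7 → R1=38-8=30
halt.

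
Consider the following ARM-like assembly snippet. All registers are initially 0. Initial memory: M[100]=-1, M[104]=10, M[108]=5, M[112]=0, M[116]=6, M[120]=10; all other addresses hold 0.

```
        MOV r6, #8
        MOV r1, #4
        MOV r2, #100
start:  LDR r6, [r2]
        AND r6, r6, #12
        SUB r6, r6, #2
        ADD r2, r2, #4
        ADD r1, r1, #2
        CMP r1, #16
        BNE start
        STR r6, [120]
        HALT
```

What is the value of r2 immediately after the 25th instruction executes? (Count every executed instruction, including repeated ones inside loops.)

112

r6=8
r1=4
r2=100
r6=M[100]=-1
r6=(-1)&12=12
r6=12-2=10
r2=100+4=104
r1=4+2=6
CMP r1, #16  (cmp 6,16)
BNE start: taken
r6=M[104]=10
r6=10&12=8
r6=8-2=6
r2=104+4=108
r1=6+2=8
CMP r1, #16  (cmp 8,16)
BNE start: taken
r6=M[108]=5
r6=5&12=4
r6=4-2=2
r2=108+4=112
r1=8+2=10
CMP r1, #16  (cmp 10,16)
BNE start: taken
r6=M[112]=0
After step 25: r2 = 112.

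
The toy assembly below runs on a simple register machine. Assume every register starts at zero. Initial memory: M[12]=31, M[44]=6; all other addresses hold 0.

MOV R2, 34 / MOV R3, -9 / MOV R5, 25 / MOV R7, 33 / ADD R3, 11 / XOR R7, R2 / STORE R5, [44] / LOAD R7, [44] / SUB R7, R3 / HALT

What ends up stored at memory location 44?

MOV R2, 34 → R2=34
MOV R3, -9 → R3=-9
MOV R5, 25 → R5=25
MOV R7, 33 → R7=33
ADD R3, 11 → R3=(-9)+11=2
XOR R7, R2 → R7=33^34=3
STORE R5, [44] → M[44]=25
LOAD R7, [44] → R7=M[44]=25
SUB R7, R3 → R7=25-2=23
halt.

25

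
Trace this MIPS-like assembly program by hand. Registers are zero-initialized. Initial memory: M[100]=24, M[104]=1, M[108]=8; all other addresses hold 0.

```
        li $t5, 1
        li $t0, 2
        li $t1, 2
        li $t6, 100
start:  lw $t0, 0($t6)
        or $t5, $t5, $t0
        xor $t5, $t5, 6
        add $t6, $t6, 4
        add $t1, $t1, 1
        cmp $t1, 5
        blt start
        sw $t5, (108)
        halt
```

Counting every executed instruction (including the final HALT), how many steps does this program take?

27

$t5=1
$t0=2
$t1=2
$t6=100
$t0=M[100]=24
$t5=1|24=25
$t5=25^6=31
$t6=100+4=104
$t1=2+1=3
cmp $t1, 5  (cmp 3,5)
blt start: taken
$t0=M[104]=1
$t5=31|1=31
$t5=31^6=25
$t6=104+4=108
$t1=3+1=4
cmp $t1, 5  (cmp 4,5)
blt start: taken
$t0=M[108]=8
$t5=25|8=25
$t5=25^6=31
$t6=108+4=112
$t1=4+1=5
cmp $t1, 5  (cmp 5,5)
blt start: not taken
sw $t5, (108) → M[108]=31
halt.
Total executed instructions: 27.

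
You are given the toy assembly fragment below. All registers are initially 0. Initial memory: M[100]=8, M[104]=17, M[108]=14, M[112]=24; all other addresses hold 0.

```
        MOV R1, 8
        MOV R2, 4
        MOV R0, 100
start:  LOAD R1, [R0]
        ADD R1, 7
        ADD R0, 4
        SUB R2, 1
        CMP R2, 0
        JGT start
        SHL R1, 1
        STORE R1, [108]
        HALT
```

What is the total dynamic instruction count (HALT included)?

30

R1=8
R2=4
R0=100
R1=M[100]=8
R1=8+7=15
R0=100+4=104
R2=4-1=3
CMP R2, 0  (cmp 3,0)
JGT start: taken
R1=M[104]=17
R1=17+7=24
R0=104+4=108
R2=3-1=2
CMP R2, 0  (cmp 2,0)
JGT start: taken
R1=M[108]=14
R1=14+7=21
R0=108+4=112
R2=2-1=1
CMP R2, 0  (cmp 1,0)
JGT start: taken
R1=M[112]=24
R1=24+7=31
R0=112+4=116
R2=1-1=0
CMP R2, 0  (cmp 0,0)
JGT start: not taken
R1=31<<1=62
STORE R1, [108] → M[108]=62
halt.
Total executed instructions: 30.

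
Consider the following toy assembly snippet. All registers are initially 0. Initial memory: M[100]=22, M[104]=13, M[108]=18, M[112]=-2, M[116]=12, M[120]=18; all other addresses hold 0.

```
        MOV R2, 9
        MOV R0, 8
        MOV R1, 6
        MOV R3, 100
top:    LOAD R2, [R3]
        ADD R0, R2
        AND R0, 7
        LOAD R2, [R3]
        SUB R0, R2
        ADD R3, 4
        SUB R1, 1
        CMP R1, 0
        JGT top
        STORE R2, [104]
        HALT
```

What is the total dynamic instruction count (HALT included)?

60

R2=9
R0=8
R1=6
R3=100
R2=M[100]=22
R0=8+22=30
R0=30&7=6
R2=M[100]=22
R0=6-22=-16
R3=100+4=104
R1=6-1=5
CMP R1, 0  (cmp 5,0)
JGT top: taken
R2=M[104]=13
R0=(-16)+13=-3
R0=(-3)&7=5
R2=M[104]=13
R0=5-13=-8
R3=104+4=108
R1=5-1=4
CMP R1, 0  (cmp 4,0)
JGT top: taken
R2=M[108]=18
R0=(-8)+18=10
R0=10&7=2
R2=M[108]=18
R0=2-18=-16
R3=108+4=112
R1=4-1=3
CMP R1, 0  (cmp 3,0)
JGT top: taken
R2=M[112]=-2
R0=(-16)+(-2)=-18
R0=(-18)&7=6
R2=M[112]=-2
R0=6-(-2)=8
R3=112+4=116
R1=3-1=2
CMP R1, 0  (cmp 2,0)
JGT top: taken
R2=M[116]=12
R0=8+12=20
R0=20&7=4
R2=M[116]=12
R0=4-12=-8
R3=116+4=120
R1=2-1=1
CMP R1, 0  (cmp 1,0)
JGT top: taken
R2=M[120]=18
R0=(-8)+18=10
R0=10&7=2
R2=M[120]=18
R0=2-18=-16
R3=120+4=124
R1=1-1=0
CMP R1, 0  (cmp 0,0)
JGT top: not taken
STORE R2, [104] → M[104]=18
halt.
Total executed instructions: 60.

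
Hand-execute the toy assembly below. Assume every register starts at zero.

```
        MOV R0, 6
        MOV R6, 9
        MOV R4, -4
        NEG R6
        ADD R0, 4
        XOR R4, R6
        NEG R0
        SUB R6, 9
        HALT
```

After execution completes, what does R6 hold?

MOV R0, 6 → R0=6
MOV R6, 9 → R6=9
MOV R4, -4 → R4=-4
NEG R6 → R6=-(9)=-9
ADD R0, 4 → R0=6+4=10
XOR R4, R6 → R4=(-4)^(-9)=11
NEG R0 → R0=-(10)=-10
SUB R6, 9 → R6=(-9)-9=-18
halt.

-18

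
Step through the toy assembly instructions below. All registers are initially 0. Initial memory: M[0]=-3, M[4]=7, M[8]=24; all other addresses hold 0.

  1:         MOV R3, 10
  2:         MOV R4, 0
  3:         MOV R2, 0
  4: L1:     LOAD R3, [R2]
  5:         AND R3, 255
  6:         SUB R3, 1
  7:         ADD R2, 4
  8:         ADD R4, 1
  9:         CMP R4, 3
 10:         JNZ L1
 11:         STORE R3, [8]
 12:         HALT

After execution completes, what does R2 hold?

MOV R3, 10 → R3=10
MOV R4, 0 → R4=0
MOV R2, 0 → R2=0
LOAD R3, [R2] → R3=M[0]=-3
AND R3, 255 → R3=(-3)&255=253
SUB R3, 1 → R3=253-1=252
ADD R2, 4 → R2=0+4=4
ADD R4, 1 → R4=0+1=1
CMP R4, 3  (cmp 1,3)
JNZ L1: taken
LOAD R3, [R2] → R3=M[4]=7
AND R3, 255 → R3=7&255=7
SUB R3, 1 → R3=7-1=6
ADD R2, 4 → R2=4+4=8
ADD R4, 1 → R4=1+1=2
CMP R4, 3  (cmp 2,3)
JNZ L1: taken
LOAD R3, [R2] → R3=M[8]=24
AND R3, 255 → R3=24&255=24
SUB R3, 1 → R3=24-1=23
ADD R2, 4 → R2=8+4=12
ADD R4, 1 → R4=2+1=3
CMP R4, 3  (cmp 3,3)
JNZ L1: not taken
STORE R3, [8] → M[8]=23
halt.

12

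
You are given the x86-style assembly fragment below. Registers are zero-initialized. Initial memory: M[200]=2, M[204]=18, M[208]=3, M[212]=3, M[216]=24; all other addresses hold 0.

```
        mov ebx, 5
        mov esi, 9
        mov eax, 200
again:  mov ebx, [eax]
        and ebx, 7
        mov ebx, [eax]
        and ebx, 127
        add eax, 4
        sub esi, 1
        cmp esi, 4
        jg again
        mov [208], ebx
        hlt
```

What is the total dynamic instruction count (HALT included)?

45

after mov ebx, 5: ebx=5
after mov esi, 9: esi=9
after mov eax, 200: eax=200
after mov ebx, [eax]: ebx=M[200]=2
after and ebx, 7: ebx=2&7=2
after mov ebx, [eax]: ebx=M[200]=2
after and ebx, 127: ebx=2&127=2
after add eax, 4: eax=200+4=204
after sub esi, 1: esi=9-1=8
cmp esi, 4  (cmp 8,4)
jg again: taken
after mov ebx, [eax]: ebx=M[204]=18
after and ebx, 7: ebx=18&7=2
after mov ebx, [eax]: ebx=M[204]=18
after and ebx, 127: ebx=18&127=18
after add eax, 4: eax=204+4=208
after sub esi, 1: esi=8-1=7
cmp esi, 4  (cmp 7,4)
jg again: taken
after mov ebx, [eax]: ebx=M[208]=3
after and ebx, 7: ebx=3&7=3
after mov ebx, [eax]: ebx=M[208]=3
after and ebx, 127: ebx=3&127=3
after add eax, 4: eax=208+4=212
after sub esi, 1: esi=7-1=6
cmp esi, 4  (cmp 6,4)
jg again: taken
after mov ebx, [eax]: ebx=M[212]=3
after and ebx, 7: ebx=3&7=3
after mov ebx, [eax]: ebx=M[212]=3
after and ebx, 127: ebx=3&127=3
after add eax, 4: eax=212+4=216
after sub esi, 1: esi=6-1=5
cmp esi, 4  (cmp 5,4)
jg again: taken
after mov ebx, [eax]: ebx=M[216]=24
after and ebx, 7: ebx=24&7=0
after mov ebx, [eax]: ebx=M[216]=24
after and ebx, 127: ebx=24&127=24
after add eax, 4: eax=216+4=220
after sub esi, 1: esi=5-1=4
cmp esi, 4  (cmp 4,4)
jg again: not taken
mov [208], ebx → M[208]=24
halt.
Total executed instructions: 45.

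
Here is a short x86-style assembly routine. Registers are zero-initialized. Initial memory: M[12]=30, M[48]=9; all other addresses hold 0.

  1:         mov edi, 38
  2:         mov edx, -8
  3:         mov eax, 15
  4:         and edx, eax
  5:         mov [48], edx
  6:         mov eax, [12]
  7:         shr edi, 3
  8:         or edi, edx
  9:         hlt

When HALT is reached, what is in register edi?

after mov edi, 38: edi=38
after mov edx, -8: edx=-8
after mov eax, 15: eax=15
after and edx, eax: edx=(-8)&15=8
mov [48], edx → M[48]=8
after mov eax, [12]: eax=M[12]=30
after shr edi, 3: edi=38>>3=4
after or edi, edx: edi=4|8=12
halt.

12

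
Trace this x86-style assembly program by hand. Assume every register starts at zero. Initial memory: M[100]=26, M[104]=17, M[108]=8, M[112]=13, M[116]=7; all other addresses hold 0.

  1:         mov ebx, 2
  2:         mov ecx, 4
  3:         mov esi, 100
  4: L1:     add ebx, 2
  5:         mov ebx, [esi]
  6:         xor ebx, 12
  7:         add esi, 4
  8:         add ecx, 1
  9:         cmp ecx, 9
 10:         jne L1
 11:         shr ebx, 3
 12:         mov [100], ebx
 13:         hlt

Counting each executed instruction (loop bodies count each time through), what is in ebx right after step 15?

ebx=2
ecx=4
esi=100
ebx=2+2=4
ebx=M[100]=26
ebx=26^12=22
esi=100+4=104
ecx=4+1=5
cmp ecx, 9  (cmp 5,9)
jne L1: taken
ebx=22+2=24
ebx=M[104]=17
ebx=17^12=29
esi=104+4=108
ecx=5+1=6
After step 15: ebx = 29.

29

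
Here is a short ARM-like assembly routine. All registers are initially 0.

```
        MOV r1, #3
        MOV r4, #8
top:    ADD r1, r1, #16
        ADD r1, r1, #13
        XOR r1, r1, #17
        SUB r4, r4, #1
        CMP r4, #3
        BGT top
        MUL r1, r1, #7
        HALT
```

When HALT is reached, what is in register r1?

after MOV r1, #3: r1=3
after MOV r4, #8: r4=8
after ADD r1, r1, #16: r1=3+16=19
after ADD r1, r1, #13: r1=19+13=32
after XOR r1, r1, #17: r1=32^17=49
after SUB r4, r4, #1: r4=8-1=7
CMP r4, #3  (cmp 7,3)
BGT top: taken
after ADD r1, r1, #16: r1=49+16=65
after ADD r1, r1, #13: r1=65+13=78
after XOR r1, r1, #17: r1=78^17=95
after SUB r4, r4, #1: r4=7-1=6
CMP r4, #3  (cmp 6,3)
BGT top: taken
after ADD r1, r1, #16: r1=95+16=111
after ADD r1, r1, #13: r1=111+13=124
after XOR r1, r1, #17: r1=124^17=109
after SUB r4, r4, #1: r4=6-1=5
CMP r4, #3  (cmp 5,3)
BGT top: taken
after ADD r1, r1, #16: r1=109+16=125
after ADD r1, r1, #13: r1=125+13=138
after XOR r1, r1, #17: r1=138^17=155
after SUB r4, r4, #1: r4=5-1=4
CMP r4, #3  (cmp 4,3)
BGT top: taken
after ADD r1, r1, #16: r1=155+16=171
after ADD r1, r1, #13: r1=171+13=184
after XOR r1, r1, #17: r1=184^17=169
after SUB r4, r4, #1: r4=4-1=3
CMP r4, #3  (cmp 3,3)
BGT top: not taken
after MUL r1, r1, #7: r1=169*7=1183
halt.

1183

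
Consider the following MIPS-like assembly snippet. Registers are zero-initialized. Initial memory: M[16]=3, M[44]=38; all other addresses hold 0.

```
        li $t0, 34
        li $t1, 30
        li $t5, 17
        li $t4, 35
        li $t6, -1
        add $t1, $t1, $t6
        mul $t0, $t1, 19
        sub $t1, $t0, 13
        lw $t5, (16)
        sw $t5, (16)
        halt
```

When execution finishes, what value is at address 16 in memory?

$t0=34
$t1=30
$t5=17
$t4=35
$t6=-1
$t1=30+(-1)=29
$t0=29*19=551
$t1=551-13=538
$t5=M[16]=3
sw $t5, (16) → M[16]=3
halt.

3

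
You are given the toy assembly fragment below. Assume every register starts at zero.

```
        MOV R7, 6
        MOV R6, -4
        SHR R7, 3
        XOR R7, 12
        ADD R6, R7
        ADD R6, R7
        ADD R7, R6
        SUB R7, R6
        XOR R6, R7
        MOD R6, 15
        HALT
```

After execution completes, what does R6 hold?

after MOV R7, 6: R7=6
after MOV R6, -4: R6=-4
after SHR R7, 3: R7=6>>3=0
after XOR R7, 12: R7=0^12=12
after ADD R6, R7: R6=(-4)+12=8
after ADD R6, R7: R6=8+12=20
after ADD R7, R6: R7=12+20=32
after SUB R7, R6: R7=32-20=12
after XOR R6, R7: R6=20^12=24
after MOD R6, 15: R6=24%15=9
halt.

9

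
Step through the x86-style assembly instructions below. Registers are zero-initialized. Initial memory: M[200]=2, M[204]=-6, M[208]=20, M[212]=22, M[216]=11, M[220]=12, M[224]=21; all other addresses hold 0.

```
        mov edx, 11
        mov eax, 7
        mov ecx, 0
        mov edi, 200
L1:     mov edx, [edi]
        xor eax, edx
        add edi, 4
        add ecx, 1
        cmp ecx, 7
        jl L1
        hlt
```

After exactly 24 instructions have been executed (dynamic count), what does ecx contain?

after mov edx, 11: edx=11
after mov eax, 7: eax=7
after mov ecx, 0: ecx=0
after mov edi, 200: edi=200
after mov edx, [edi]: edx=M[200]=2
after xor eax, edx: eax=7^2=5
after add edi, 4: edi=200+4=204
after add ecx, 1: ecx=0+1=1
cmp ecx, 7  (cmp 1,7)
jl L1: taken
after mov edx, [edi]: edx=M[204]=-6
after xor eax, edx: eax=5^(-6)=-1
after add edi, 4: edi=204+4=208
after add ecx, 1: ecx=1+1=2
cmp ecx, 7  (cmp 2,7)
jl L1: taken
after mov edx, [edi]: edx=M[208]=20
after xor eax, edx: eax=(-1)^20=-21
after add edi, 4: edi=208+4=212
after add ecx, 1: ecx=2+1=3
cmp ecx, 7  (cmp 3,7)
jl L1: taken
after mov edx, [edi]: edx=M[212]=22
after xor eax, edx: eax=(-21)^22=-3
After step 24: ecx = 3.

3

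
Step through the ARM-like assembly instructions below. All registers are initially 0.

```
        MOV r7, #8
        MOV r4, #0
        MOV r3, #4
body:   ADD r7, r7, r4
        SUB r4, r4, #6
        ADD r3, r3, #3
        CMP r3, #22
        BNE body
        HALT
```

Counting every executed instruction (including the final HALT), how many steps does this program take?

34

MOV r7, #8 → r7=8
MOV r4, #0 → r4=0
MOV r3, #4 → r3=4
ADD r7, r7, r4 → r7=8+0=8
SUB r4, r4, #6 → r4=0-6=-6
ADD r3, r3, #3 → r3=4+3=7
CMP r3, #22  (cmp 7,22)
BNE body: taken
ADD r7, r7, r4 → r7=8+(-6)=2
SUB r4, r4, #6 → r4=(-6)-6=-12
ADD r3, r3, #3 → r3=7+3=10
CMP r3, #22  (cmp 10,22)
BNE body: taken
ADD r7, r7, r4 → r7=2+(-12)=-10
SUB r4, r4, #6 → r4=(-12)-6=-18
ADD r3, r3, #3 → r3=10+3=13
CMP r3, #22  (cmp 13,22)
BNE body: taken
ADD r7, r7, r4 → r7=(-10)+(-18)=-28
SUB r4, r4, #6 → r4=(-18)-6=-24
ADD r3, r3, #3 → r3=13+3=16
CMP r3, #22  (cmp 16,22)
BNE body: taken
ADD r7, r7, r4 → r7=(-28)+(-24)=-52
SUB r4, r4, #6 → r4=(-24)-6=-30
ADD r3, r3, #3 → r3=16+3=19
CMP r3, #22  (cmp 19,22)
BNE body: taken
ADD r7, r7, r4 → r7=(-52)+(-30)=-82
SUB r4, r4, #6 → r4=(-30)-6=-36
ADD r3, r3, #3 → r3=19+3=22
CMP r3, #22  (cmp 22,22)
BNE body: not taken
halt.
Total executed instructions: 34.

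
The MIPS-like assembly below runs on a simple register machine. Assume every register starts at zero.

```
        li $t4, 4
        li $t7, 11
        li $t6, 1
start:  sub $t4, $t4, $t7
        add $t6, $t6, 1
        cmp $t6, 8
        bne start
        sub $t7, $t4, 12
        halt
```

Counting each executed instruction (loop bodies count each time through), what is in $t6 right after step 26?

7

$t4=4
$t7=11
$t6=1
$t4=4-11=-7
$t6=1+1=2
cmp $t6, 8  (cmp 2,8)
bne start: taken
$t4=(-7)-11=-18
$t6=2+1=3
cmp $t6, 8  (cmp 3,8)
bne start: taken
$t4=(-18)-11=-29
$t6=3+1=4
cmp $t6, 8  (cmp 4,8)
bne start: taken
$t4=(-29)-11=-40
$t6=4+1=5
cmp $t6, 8  (cmp 5,8)
bne start: taken
$t4=(-40)-11=-51
$t6=5+1=6
cmp $t6, 8  (cmp 6,8)
bne start: taken
$t4=(-51)-11=-62
$t6=6+1=7
cmp $t6, 8  (cmp 7,8)
After step 26: $t6 = 7.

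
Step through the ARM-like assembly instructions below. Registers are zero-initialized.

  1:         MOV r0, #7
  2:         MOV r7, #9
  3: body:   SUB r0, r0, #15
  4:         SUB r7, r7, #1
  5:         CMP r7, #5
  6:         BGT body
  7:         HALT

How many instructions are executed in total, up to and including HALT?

19

after MOV r0, #7: r0=7
after MOV r7, #9: r7=9
after SUB r0, r0, #15: r0=7-15=-8
after SUB r7, r7, #1: r7=9-1=8
CMP r7, #5  (cmp 8,5)
BGT body: taken
after SUB r0, r0, #15: r0=(-8)-15=-23
after SUB r7, r7, #1: r7=8-1=7
CMP r7, #5  (cmp 7,5)
BGT body: taken
after SUB r0, r0, #15: r0=(-23)-15=-38
after SUB r7, r7, #1: r7=7-1=6
CMP r7, #5  (cmp 6,5)
BGT body: taken
after SUB r0, r0, #15: r0=(-38)-15=-53
after SUB r7, r7, #1: r7=6-1=5
CMP r7, #5  (cmp 5,5)
BGT body: not taken
halt.
Total executed instructions: 19.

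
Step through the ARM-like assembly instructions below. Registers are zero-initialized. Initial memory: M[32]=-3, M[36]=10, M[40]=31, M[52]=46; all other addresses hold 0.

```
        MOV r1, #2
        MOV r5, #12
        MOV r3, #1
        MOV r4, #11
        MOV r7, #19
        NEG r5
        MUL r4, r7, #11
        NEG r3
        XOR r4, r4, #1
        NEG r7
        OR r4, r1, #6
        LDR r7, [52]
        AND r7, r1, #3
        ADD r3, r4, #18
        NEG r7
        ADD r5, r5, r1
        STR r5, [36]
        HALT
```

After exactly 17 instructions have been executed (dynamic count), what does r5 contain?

after MOV r1, #2: r1=2
after MOV r5, #12: r5=12
after MOV r3, #1: r3=1
after MOV r4, #11: r4=11
after MOV r7, #19: r7=19
after NEG r5: r5=-(12)=-12
after MUL r4, r7, #11: r4=19*11=209
after NEG r3: r3=-(1)=-1
after XOR r4, r4, #1: r4=209^1=208
after NEG r7: r7=-(19)=-19
after OR r4, r1, #6: r4=2|6=6
after LDR r7, [52]: r7=M[52]=46
after AND r7, r1, #3: r7=2&3=2
after ADD r3, r4, #18: r3=6+18=24
after NEG r7: r7=-(2)=-2
after ADD r5, r5, r1: r5=(-12)+2=-10
STR r5, [36] → M[36]=-10
After step 17: r5 = -10.

-10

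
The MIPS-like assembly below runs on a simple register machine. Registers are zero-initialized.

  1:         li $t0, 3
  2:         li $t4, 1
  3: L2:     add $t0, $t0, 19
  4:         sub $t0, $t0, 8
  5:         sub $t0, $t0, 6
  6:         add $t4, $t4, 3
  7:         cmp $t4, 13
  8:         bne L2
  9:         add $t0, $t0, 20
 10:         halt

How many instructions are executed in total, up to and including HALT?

li $t0, 3 → $t0=3
li $t4, 1 → $t4=1
add $t0, $t0, 19 → $t0=3+19=22
sub $t0, $t0, 8 → $t0=22-8=14
sub $t0, $t0, 6 → $t0=14-6=8
add $t4, $t4, 3 → $t4=1+3=4
cmp $t4, 13  (cmp 4,13)
bne L2: taken
add $t0, $t0, 19 → $t0=8+19=27
sub $t0, $t0, 8 → $t0=27-8=19
sub $t0, $t0, 6 → $t0=19-6=13
add $t4, $t4, 3 → $t4=4+3=7
cmp $t4, 13  (cmp 7,13)
bne L2: taken
add $t0, $t0, 19 → $t0=13+19=32
sub $t0, $t0, 8 → $t0=32-8=24
sub $t0, $t0, 6 → $t0=24-6=18
add $t4, $t4, 3 → $t4=7+3=10
cmp $t4, 13  (cmp 10,13)
bne L2: taken
add $t0, $t0, 19 → $t0=18+19=37
sub $t0, $t0, 8 → $t0=37-8=29
sub $t0, $t0, 6 → $t0=29-6=23
add $t4, $t4, 3 → $t4=10+3=13
cmp $t4, 13  (cmp 13,13)
bne L2: not taken
add $t0, $t0, 20 → $t0=23+20=43
halt.
Total executed instructions: 28.

28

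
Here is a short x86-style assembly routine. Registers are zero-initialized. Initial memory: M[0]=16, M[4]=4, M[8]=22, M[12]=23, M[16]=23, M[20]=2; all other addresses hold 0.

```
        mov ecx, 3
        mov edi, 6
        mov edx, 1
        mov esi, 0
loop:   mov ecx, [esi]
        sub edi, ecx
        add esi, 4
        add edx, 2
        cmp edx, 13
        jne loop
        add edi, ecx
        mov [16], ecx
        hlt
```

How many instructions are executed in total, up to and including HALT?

43

ecx=3
edi=6
edx=1
esi=0
ecx=M[0]=16
edi=6-16=-10
esi=0+4=4
edx=1+2=3
cmp edx, 13  (cmp 3,13)
jne loop: taken
ecx=M[4]=4
edi=(-10)-4=-14
esi=4+4=8
edx=3+2=5
cmp edx, 13  (cmp 5,13)
jne loop: taken
ecx=M[8]=22
edi=(-14)-22=-36
esi=8+4=12
edx=5+2=7
cmp edx, 13  (cmp 7,13)
jne loop: taken
ecx=M[12]=23
edi=(-36)-23=-59
esi=12+4=16
edx=7+2=9
cmp edx, 13  (cmp 9,13)
jne loop: taken
ecx=M[16]=23
edi=(-59)-23=-82
esi=16+4=20
edx=9+2=11
cmp edx, 13  (cmp 11,13)
jne loop: taken
ecx=M[20]=2
edi=(-82)-2=-84
esi=20+4=24
edx=11+2=13
cmp edx, 13  (cmp 13,13)
jne loop: not taken
edi=(-84)+2=-82
mov [16], ecx → M[16]=2
halt.
Total executed instructions: 43.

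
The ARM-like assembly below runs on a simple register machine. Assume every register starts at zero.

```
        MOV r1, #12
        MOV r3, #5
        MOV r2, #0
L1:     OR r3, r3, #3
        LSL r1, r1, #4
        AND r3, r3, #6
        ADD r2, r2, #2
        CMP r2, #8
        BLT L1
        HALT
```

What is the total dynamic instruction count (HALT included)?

after MOV r1, #12: r1=12
after MOV r3, #5: r3=5
after MOV r2, #0: r2=0
after OR r3, r3, #3: r3=5|3=7
after LSL r1, r1, #4: r1=12<<4=192
after AND r3, r3, #6: r3=7&6=6
after ADD r2, r2, #2: r2=0+2=2
CMP r2, #8  (cmp 2,8)
BLT L1: taken
after OR r3, r3, #3: r3=6|3=7
after LSL r1, r1, #4: r1=192<<4=3072
after AND r3, r3, #6: r3=7&6=6
after ADD r2, r2, #2: r2=2+2=4
CMP r2, #8  (cmp 4,8)
BLT L1: taken
after OR r3, r3, #3: r3=6|3=7
after LSL r1, r1, #4: r1=3072<<4=49152
after AND r3, r3, #6: r3=7&6=6
after ADD r2, r2, #2: r2=4+2=6
CMP r2, #8  (cmp 6,8)
BLT L1: taken
after OR r3, r3, #3: r3=6|3=7
after LSL r1, r1, #4: r1=49152<<4=786432
after AND r3, r3, #6: r3=7&6=6
after ADD r2, r2, #2: r2=6+2=8
CMP r2, #8  (cmp 8,8)
BLT L1: not taken
halt.
Total executed instructions: 28.

28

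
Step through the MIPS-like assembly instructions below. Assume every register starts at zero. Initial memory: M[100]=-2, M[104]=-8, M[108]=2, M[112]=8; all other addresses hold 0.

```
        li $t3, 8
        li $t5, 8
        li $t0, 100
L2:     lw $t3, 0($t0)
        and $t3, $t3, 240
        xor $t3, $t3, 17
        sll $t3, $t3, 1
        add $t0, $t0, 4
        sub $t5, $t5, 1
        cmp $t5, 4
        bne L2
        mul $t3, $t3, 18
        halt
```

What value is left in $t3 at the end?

li $t3, 8 → $t3=8
li $t5, 8 → $t5=8
li $t0, 100 → $t0=100
lw $t3, 0($t0) → $t3=M[100]=-2
and $t3, $t3, 240 → $t3=(-2)&240=240
xor $t3, $t3, 17 → $t3=240^17=225
sll $t3, $t3, 1 → $t3=225<<1=450
add $t0, $t0, 4 → $t0=100+4=104
sub $t5, $t5, 1 → $t5=8-1=7
cmp $t5, 4  (cmp 7,4)
bne L2: taken
lw $t3, 0($t0) → $t3=M[104]=-8
and $t3, $t3, 240 → $t3=(-8)&240=240
xor $t3, $t3, 17 → $t3=240^17=225
sll $t3, $t3, 1 → $t3=225<<1=450
add $t0, $t0, 4 → $t0=104+4=108
sub $t5, $t5, 1 → $t5=7-1=6
cmp $t5, 4  (cmp 6,4)
bne L2: taken
lw $t3, 0($t0) → $t3=M[108]=2
and $t3, $t3, 240 → $t3=2&240=0
xor $t3, $t3, 17 → $t3=0^17=17
sll $t3, $t3, 1 → $t3=17<<1=34
add $t0, $t0, 4 → $t0=108+4=112
sub $t5, $t5, 1 → $t5=6-1=5
cmp $t5, 4  (cmp 5,4)
bne L2: taken
lw $t3, 0($t0) → $t3=M[112]=8
and $t3, $t3, 240 → $t3=8&240=0
xor $t3, $t3, 17 → $t3=0^17=17
sll $t3, $t3, 1 → $t3=17<<1=34
add $t0, $t0, 4 → $t0=112+4=116
sub $t5, $t5, 1 → $t5=5-1=4
cmp $t5, 4  (cmp 4,4)
bne L2: not taken
mul $t3, $t3, 18 → $t3=34*18=612
halt.

612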